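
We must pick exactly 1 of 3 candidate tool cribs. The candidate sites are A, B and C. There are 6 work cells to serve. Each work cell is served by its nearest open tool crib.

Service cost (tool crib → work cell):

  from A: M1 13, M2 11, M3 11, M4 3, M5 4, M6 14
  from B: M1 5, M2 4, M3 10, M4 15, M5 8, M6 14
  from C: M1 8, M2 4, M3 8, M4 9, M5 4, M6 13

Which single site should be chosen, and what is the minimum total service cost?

Choose C only; total service cost 46.

With exactly 1 open, each work cell uses its cheapest among the chosen.
{C}: M1→C 8, M2→C 4, M3→C 8, M4→C 9, M5→C 4, M6→C 13. Service cost 46.
{A}: service cost 56
{B}: service cost 56
Among all 3 size-1 choices, {C} is lowest.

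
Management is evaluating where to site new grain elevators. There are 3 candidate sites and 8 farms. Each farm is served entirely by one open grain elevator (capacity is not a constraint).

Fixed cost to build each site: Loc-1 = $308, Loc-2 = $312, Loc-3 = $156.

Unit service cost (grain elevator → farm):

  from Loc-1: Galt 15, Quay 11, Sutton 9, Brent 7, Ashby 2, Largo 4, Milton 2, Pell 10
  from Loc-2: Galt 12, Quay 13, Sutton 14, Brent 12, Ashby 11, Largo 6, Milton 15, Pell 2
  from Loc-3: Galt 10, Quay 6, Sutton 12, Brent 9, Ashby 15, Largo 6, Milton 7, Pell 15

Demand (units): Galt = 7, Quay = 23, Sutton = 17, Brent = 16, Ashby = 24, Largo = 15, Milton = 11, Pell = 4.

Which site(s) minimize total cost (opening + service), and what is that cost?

For any fixed open set, each farm goes to its cheapest open site; total = fixed + service.
{Loc-1}: Galt→Loc-1 15·7=105, Quay→Loc-1 11·23=253, Sutton→Loc-1 9·17=153, Brent→Loc-1 7·16=112, Ashby→Loc-1 2·24=48, Largo→Loc-1 4·15=60, Milton→Loc-1 2·11=22, Pell→Loc-1 10·4=40. Service 793; fixed 308; total 1101.
{Loc-1, Loc-3}: service 643 + fixed 464 = 1107
{Loc-3}: service 1143 + fixed 156 = 1299
{Loc-1, Loc-2, Loc-3}: service 611 + fixed 776 = 1387
No other subset beats 1101.

Open Loc-1 only; minimum total cost 1101.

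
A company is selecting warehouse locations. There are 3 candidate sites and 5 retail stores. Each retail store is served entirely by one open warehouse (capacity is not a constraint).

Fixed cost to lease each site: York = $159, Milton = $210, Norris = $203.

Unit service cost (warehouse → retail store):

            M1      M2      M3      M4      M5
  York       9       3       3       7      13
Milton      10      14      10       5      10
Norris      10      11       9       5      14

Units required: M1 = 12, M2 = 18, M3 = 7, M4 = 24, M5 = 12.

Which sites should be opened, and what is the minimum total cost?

For any fixed open set, each retail store goes to its cheapest open site; total = fixed + service.
{York}: M1→York 9·12=108, M2→York 3·18=54, M3→York 3·7=21, M4→York 7·24=168, M5→York 13·12=156. Service 507; fixed 159; total 666.
{York, Milton}: service 423 + fixed 369 = 792
{York, Norris}: service 459 + fixed 362 = 821
{York, Milton, Norris}: M1→York 9·12=108, M2→York 3·18=54, M3→York 3·7=21, M4→Milton 5·24=120, M5→Milton 10·12=120. Service 423; fixed 572; total 995.
No other subset beats 666.

Open York only; minimum total cost 666.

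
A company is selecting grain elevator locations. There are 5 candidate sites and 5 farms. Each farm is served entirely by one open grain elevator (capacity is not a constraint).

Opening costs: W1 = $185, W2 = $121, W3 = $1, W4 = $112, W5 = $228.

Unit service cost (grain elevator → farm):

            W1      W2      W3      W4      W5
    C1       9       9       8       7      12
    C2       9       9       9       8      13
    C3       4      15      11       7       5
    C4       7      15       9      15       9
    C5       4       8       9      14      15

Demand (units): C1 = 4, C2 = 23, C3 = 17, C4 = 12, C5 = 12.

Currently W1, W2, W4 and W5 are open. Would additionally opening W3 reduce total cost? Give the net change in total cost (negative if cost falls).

No — net change +1 (cost rises by 1).

Current service cost with {W1, W2, W4, W5}: 412.
Adding W3: each farm re-picks its cheapest; new service cost 412, saving 0.
Extra fixed cost: 1. Net change = 1 − 0 = 1.
(Totals: 1058 → 1059.)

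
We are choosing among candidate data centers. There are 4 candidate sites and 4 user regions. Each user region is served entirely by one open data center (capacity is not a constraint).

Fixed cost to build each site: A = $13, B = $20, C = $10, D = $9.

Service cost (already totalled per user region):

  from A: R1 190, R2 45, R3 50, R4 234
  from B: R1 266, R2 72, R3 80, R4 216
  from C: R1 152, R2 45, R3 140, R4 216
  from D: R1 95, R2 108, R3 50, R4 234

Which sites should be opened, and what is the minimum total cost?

For any fixed open set, each user region goes to its cheapest open site; total = fixed + service.
{C, D}: R1→D 95, R2→C 45, R3→D 50, R4→C 216. Service 406; fixed 19; total 425.
{A, C, D}: service 406 + fixed 32 = 438
{B, C, D}: service 406 + fixed 39 = 445
{A, B, C, D}: R1→D 95, R2→A 45, R3→A 50, R4→B 216. Service 406; fixed 52; total 458.
No other subset beats 425.

Open C and D; minimum total cost 425.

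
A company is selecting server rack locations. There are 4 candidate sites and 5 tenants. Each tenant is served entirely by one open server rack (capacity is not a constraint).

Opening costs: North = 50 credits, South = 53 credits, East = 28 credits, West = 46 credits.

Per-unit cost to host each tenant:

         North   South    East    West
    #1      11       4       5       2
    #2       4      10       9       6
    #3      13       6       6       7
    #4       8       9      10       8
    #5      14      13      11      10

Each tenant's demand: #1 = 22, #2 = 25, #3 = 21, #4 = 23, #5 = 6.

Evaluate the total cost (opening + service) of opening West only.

Total cost: 631

Each tenant is assigned to its cheapest site among the open ones.
{West}: #1→West 2·22=44, #2→West 6·25=150, #3→West 7·21=147, #4→West 8·23=184, #5→West 10·6=60. Service 585; fixed 46; total 631.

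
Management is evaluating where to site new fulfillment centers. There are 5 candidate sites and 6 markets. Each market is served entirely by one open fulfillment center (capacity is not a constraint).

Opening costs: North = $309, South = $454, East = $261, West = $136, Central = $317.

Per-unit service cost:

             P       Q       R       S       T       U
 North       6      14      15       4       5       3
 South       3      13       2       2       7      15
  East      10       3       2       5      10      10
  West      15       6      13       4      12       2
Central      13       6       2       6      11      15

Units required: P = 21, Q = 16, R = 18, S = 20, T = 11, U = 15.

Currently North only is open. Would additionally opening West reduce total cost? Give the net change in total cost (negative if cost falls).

Yes — net change −43 (cost falls by 43).

Current service cost with {North}: 800.
Adding West: each market re-picks its cheapest; new service cost 621, saving 179.
Extra fixed cost: 136. Net change = 136 − 179 = -43.
(Totals: 1109 → 1066.)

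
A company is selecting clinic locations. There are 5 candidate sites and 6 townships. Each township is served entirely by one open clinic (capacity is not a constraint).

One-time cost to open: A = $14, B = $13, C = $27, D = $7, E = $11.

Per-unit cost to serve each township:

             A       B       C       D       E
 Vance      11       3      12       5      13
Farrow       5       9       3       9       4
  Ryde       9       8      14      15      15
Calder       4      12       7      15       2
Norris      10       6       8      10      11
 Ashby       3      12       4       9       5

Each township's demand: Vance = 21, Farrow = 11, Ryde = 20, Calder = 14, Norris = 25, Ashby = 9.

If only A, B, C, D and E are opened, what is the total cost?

Each township is assigned to its cheapest site among the open ones.
{A, B, C, D, E}: Vance→B 3·21=63, Farrow→C 3·11=33, Ryde→B 8·20=160, Calder→E 2·14=28, Norris→B 6·25=150, Ashby→A 3·9=27. Service 461; fixed 72; total 533.

Total cost: 533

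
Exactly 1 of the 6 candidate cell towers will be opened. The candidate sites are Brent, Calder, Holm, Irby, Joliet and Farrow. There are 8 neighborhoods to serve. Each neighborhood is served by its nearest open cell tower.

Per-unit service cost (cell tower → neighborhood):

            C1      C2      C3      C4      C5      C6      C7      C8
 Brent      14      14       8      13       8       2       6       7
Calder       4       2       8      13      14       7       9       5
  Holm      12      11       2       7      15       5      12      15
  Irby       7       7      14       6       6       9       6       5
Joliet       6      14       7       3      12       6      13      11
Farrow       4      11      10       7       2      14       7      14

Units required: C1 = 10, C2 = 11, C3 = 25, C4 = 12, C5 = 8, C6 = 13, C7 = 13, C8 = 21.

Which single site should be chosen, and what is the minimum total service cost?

With exactly 1 open, each neighborhood uses its cheapest among the chosen.
{Calder}: C1→Calder 4·10=40, C2→Calder 2·11=22, C3→Calder 8·25=200, C4→Calder 13·12=156, C5→Calder 14·8=112, C6→Calder 7·13=91, C7→Calder 9·13=117, C8→Calder 5·21=105. Service cost 843.
{Irby}: service cost 917
{Brent}: service cost 965
Among all 6 size-1 choices, {Calder} is lowest.

Choose Calder only; total service cost 843.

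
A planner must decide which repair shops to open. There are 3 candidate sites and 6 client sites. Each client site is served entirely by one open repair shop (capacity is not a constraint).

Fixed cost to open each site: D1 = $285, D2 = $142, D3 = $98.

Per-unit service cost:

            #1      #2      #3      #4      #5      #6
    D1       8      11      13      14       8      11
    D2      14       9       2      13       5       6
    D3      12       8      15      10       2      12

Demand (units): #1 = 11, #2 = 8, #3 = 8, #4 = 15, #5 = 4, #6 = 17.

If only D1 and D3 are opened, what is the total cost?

Each client site is assigned to its cheapest site among the open ones.
{D1, D3}: #1→D1 8·11=88, #2→D3 8·8=64, #3→D1 13·8=104, #4→D3 10·15=150, #5→D3 2·4=8, #6→D1 11·17=187. Service 601; fixed 383; total 984.

Total cost: 984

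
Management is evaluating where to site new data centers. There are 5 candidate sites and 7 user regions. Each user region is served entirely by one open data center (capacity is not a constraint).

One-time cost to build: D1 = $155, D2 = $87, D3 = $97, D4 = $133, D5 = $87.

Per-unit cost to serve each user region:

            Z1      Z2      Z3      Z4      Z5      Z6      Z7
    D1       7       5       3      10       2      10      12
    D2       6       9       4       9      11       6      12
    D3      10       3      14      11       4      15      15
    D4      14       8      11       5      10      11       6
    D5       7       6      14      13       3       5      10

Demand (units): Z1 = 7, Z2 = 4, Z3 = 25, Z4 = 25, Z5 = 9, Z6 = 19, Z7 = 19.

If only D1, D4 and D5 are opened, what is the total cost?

Each user region is assigned to its cheapest site among the open ones.
{D1, D4, D5}: Z1→D1 7·7=49, Z2→D1 5·4=20, Z3→D1 3·25=75, Z4→D4 5·25=125, Z5→D1 2·9=18, Z6→D5 5·19=95, Z7→D4 6·19=114. Service 496; fixed 375; total 871.

Total cost: 871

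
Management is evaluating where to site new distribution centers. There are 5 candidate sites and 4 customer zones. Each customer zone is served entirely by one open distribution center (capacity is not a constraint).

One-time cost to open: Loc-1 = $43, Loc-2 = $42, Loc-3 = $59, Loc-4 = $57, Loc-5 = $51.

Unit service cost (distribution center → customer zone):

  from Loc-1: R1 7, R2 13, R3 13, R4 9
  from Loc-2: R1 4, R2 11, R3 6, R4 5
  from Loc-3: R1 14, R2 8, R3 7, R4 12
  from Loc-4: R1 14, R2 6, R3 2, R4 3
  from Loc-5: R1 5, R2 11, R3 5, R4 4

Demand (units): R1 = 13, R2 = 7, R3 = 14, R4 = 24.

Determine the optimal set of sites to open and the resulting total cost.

For any fixed open set, each customer zone goes to its cheapest open site; total = fixed + service.
{Loc-2, Loc-4}: R1→Loc-2 4·13=52, R2→Loc-4 6·7=42, R3→Loc-4 2·14=28, R4→Loc-4 3·24=72. Service 194; fixed 99; total 293.
{Loc-4, Loc-5}: service 207 + fixed 108 = 315
{Loc-1, Loc-4}: R1→Loc-1 7·13=91, R2→Loc-4 6·7=42, R3→Loc-4 2·14=28, R4→Loc-4 3·24=72. Service 233; fixed 100; total 333.
{Loc-1, Loc-2, Loc-3, Loc-4, Loc-5}: service 194 + fixed 252 = 446
No other subset beats 293.

Open Loc-2 and Loc-4; minimum total cost 293.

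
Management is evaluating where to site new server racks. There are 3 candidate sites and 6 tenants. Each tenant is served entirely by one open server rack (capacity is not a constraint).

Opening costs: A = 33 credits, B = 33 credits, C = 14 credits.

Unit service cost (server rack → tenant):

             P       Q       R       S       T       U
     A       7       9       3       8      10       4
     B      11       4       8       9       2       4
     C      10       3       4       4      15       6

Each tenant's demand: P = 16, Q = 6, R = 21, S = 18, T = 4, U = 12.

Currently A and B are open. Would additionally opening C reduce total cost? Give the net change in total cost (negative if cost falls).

Current service cost with {A, B}: 399.
Adding C: each tenant re-picks its cheapest; new service cost 321, saving 78.
Extra fixed cost: 14. Net change = 14 − 78 = -64.
(Totals: 465 → 401.)

Yes — net change −64 (cost falls by 64).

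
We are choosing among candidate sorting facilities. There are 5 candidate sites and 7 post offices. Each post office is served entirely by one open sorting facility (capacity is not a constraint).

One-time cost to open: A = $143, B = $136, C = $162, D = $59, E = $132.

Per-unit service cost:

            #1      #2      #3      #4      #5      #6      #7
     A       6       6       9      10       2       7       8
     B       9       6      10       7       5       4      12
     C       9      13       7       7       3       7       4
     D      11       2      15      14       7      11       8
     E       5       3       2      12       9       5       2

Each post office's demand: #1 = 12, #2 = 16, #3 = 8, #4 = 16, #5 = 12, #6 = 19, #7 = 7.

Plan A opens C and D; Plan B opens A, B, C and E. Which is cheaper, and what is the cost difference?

Plan A: {C, D}: #1→C 9·12=108, #2→D 2·16=32, #3→C 7·8=56, #4→C 7·16=112, #5→C 3·12=36, #6→C 7·19=133, #7→C 4·7=28. Service 505; fixed 221; total 726.
Plan B: {A, B, C, E}: #1→E 5·12=60, #2→E 3·16=48, #3→E 2·8=16, #4→B 7·16=112, #5→A 2·12=24, #6→B 4·19=76, #7→E 2·7=14. Service 350; fixed 573; total 923.
Difference: |726 − 923| = 197.

Plan A is cheaper by 197.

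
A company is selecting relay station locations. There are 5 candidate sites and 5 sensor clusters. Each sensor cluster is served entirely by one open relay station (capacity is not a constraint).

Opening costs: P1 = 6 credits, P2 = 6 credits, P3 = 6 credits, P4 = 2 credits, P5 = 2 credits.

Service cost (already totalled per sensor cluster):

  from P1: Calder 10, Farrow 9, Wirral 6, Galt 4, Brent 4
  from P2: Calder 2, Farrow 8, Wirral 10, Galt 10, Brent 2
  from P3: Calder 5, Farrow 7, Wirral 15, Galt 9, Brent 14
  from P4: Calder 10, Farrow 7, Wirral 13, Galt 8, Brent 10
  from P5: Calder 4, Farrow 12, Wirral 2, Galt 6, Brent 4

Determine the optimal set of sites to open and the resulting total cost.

For any fixed open set, each sensor cluster goes to its cheapest open site; total = fixed + service.
{P4, P5}: Calder→P5 4, Farrow→P4 7, Wirral→P5 2, Galt→P5 6, Brent→P5 4. Service 23; fixed 4; total 27.
{P2, P5}: service 20 + fixed 8 = 28
{P2, P4, P5}: Calder→P2 2, Farrow→P4 7, Wirral→P5 2, Galt→P5 6, Brent→P2 2. Service 19; fixed 10; total 29.
{P1, P2, P3, P4, P5}: Calder→P2 2, Farrow→P3 7, Wirral→P5 2, Galt→P1 4, Brent→P2 2. Service 17; fixed 22; total 39.
No other subset beats 27.

Open P4 and P5; minimum total cost 27.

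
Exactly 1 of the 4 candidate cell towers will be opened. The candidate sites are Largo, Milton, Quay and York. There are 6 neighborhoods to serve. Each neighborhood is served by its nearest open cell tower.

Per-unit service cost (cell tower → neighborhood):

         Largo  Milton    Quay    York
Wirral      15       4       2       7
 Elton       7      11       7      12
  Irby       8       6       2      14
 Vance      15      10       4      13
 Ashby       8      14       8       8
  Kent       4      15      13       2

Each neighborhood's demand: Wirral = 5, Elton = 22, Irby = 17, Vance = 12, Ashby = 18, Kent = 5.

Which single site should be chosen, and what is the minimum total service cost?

With exactly 1 open, each neighborhood uses its cheapest among the chosen.
{Quay}: Wirral→Quay 2·5=10, Elton→Quay 7·22=154, Irby→Quay 2·17=34, Vance→Quay 4·12=48, Ashby→Quay 8·18=144, Kent→Quay 13·5=65. Service cost 455.
{Largo}: service cost 709
{Milton}: service cost 811
Among all 4 size-1 choices, {Quay} is lowest.

Choose Quay only; total service cost 455.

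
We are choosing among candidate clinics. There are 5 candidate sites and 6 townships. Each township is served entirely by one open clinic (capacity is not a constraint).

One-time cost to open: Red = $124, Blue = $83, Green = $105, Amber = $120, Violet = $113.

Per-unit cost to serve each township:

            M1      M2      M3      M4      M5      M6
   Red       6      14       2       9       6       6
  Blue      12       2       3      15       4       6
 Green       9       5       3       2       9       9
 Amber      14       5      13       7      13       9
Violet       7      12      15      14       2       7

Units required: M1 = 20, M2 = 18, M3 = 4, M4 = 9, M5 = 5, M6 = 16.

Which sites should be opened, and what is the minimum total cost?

For any fixed open set, each township goes to its cheapest open site; total = fixed + service.
{Blue, Green}: M1→Green 9·20=180, M2→Blue 2·18=36, M3→Blue 3·4=12, M4→Green 2·9=18, M5→Blue 4·5=20, M6→Blue 6·16=96. Service 362; fixed 188; total 550.
{Red, Blue}: M1→Red 6·20=120, M2→Blue 2·18=36, M3→Red 2·4=8, M4→Red 9·9=81, M5→Blue 4·5=20, M6→Red 6·16=96. Service 361; fixed 207; total 568.
{Red, Green}: service 362 + fixed 229 = 591
{Red, Blue, Green, Amber, Violet}: M1→Red 6·20=120, M2→Blue 2·18=36, M3→Red 2·4=8, M4→Green 2·9=18, M5→Violet 2·5=10, M6→Red 6·16=96. Service 288; fixed 545; total 833.
No other subset beats 550.

Open Blue and Green; minimum total cost 550.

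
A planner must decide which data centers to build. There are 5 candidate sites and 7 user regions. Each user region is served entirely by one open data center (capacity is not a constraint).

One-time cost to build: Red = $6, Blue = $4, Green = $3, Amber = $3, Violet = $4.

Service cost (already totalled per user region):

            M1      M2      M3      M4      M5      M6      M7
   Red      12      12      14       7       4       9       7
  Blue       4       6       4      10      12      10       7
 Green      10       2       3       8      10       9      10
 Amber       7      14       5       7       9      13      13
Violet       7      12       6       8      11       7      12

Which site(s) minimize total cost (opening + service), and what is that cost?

Open Red, Blue and Green; minimum total cost 49.

For any fixed open set, each user region goes to its cheapest open site; total = fixed + service.
{Red, Blue, Green}: M1→Blue 4, M2→Green 2, M3→Green 3, M4→Red 7, M5→Red 4, M6→Red 9, M7→Red 7. Service 36; fixed 13; total 49.
{Red, Green, Violet}: service 37 + fixed 13 = 50
{Blue, Green}: M1→Blue 4, M2→Green 2, M3→Green 3, M4→Green 8, M5→Green 10, M6→Green 9, M7→Blue 7. Service 43; fixed 7; total 50.
{Red, Blue, Green, Amber, Violet}: service 34 + fixed 20 = 54
No other subset beats 49.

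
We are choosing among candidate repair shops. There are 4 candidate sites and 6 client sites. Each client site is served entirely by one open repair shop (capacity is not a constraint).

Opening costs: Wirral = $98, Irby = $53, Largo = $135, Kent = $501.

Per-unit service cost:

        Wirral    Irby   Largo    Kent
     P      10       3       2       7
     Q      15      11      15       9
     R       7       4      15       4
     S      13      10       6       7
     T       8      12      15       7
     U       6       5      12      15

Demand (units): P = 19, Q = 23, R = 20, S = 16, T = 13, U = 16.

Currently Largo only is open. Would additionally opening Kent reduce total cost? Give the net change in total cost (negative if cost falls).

Current service cost with {Largo}: 1166.
Adding Kent: each client site re-picks its cheapest; new service cost 704, saving 462.
Extra fixed cost: 501. Net change = 501 − 462 = 39.
(Totals: 1301 → 1340.)

No — net change +39 (cost rises by 39).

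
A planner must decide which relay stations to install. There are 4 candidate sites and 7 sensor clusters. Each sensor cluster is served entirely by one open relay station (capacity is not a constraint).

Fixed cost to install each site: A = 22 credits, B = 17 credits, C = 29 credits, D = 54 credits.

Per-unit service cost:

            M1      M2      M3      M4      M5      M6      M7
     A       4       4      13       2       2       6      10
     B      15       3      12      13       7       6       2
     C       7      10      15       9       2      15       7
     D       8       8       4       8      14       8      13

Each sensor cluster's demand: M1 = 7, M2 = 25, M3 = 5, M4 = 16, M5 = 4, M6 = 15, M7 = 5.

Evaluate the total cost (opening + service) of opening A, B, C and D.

Total cost: 385

Each sensor cluster is assigned to its cheapest site among the open ones.
{A, B, C, D}: M1→A 4·7=28, M2→B 3·25=75, M3→D 4·5=20, M4→A 2·16=32, M5→A 2·4=8, M6→A 6·15=90, M7→B 2·5=10. Service 263; fixed 122; total 385.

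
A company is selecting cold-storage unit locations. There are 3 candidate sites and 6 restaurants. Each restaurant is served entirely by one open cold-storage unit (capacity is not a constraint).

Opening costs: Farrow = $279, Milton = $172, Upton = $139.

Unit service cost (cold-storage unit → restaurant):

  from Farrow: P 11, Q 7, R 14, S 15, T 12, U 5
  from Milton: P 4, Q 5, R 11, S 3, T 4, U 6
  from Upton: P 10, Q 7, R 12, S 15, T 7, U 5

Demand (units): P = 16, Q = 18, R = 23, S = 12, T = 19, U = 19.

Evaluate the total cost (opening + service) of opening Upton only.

Total cost: 1109

Each restaurant is assigned to its cheapest site among the open ones.
{Upton}: P→Upton 10·16=160, Q→Upton 7·18=126, R→Upton 12·23=276, S→Upton 15·12=180, T→Upton 7·19=133, U→Upton 5·19=95. Service 970; fixed 139; total 1109.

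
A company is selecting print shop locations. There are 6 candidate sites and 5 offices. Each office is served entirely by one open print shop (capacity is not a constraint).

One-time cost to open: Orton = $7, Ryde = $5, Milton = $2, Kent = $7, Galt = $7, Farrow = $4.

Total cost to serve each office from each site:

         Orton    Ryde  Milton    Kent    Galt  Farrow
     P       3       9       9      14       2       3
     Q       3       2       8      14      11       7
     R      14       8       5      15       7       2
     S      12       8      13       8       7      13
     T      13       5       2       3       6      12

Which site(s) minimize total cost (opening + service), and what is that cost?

Open Ryde, Milton and Farrow; minimum total cost 28.

For any fixed open set, each office goes to its cheapest open site; total = fixed + service.
{Ryde, Milton, Farrow}: P→Farrow 3, Q→Ryde 2, R→Farrow 2, S→Ryde 8, T→Milton 2. Service 17; fixed 11; total 28.
{Ryde, Farrow}: P→Farrow 3, Q→Ryde 2, R→Farrow 2, S→Ryde 8, T→Ryde 5. Service 20; fixed 9; total 29.
{Ryde, Milton, Galt}: service 18 + fixed 14 = 32
{Orton, Ryde, Milton, Kent, Galt, Farrow}: service 15 + fixed 32 = 47
No other subset beats 28.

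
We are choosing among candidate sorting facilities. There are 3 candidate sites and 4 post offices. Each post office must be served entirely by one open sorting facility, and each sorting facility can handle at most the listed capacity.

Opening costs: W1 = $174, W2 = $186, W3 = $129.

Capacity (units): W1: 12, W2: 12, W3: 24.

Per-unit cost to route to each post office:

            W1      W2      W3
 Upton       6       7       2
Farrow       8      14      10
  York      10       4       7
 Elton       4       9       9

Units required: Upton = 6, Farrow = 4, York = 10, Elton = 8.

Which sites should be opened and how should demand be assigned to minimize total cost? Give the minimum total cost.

Minimum total cost: 449

Open {W1, W3}: Upton→W3 2·6=12, Farrow→W1 8·4=32, York→W3 7·10=70, Elton→W1 4·8=32.
Loads: W1 carries 12/12, W3 carries 16/24. Service 146; fixed 303; total 449.
Next best feasible plan costs 457.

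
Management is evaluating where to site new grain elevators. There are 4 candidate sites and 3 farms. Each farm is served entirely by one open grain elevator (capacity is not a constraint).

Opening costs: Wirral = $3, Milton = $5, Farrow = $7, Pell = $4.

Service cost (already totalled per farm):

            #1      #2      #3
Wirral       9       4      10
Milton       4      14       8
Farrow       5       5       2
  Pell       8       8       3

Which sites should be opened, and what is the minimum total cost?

For any fixed open set, each farm goes to its cheapest open site; total = fixed + service.
{Farrow}: #1→Farrow 5, #2→Farrow 5, #3→Farrow 2. Service 12; fixed 7; total 19.
{Wirral, Farrow}: service 11 + fixed 10 = 21
{Wirral, Pell}: service 15 + fixed 7 = 22
{Wirral, Milton, Farrow, Pell}: service 10 + fixed 19 = 29
No other subset beats 19.

Open Farrow only; minimum total cost 19.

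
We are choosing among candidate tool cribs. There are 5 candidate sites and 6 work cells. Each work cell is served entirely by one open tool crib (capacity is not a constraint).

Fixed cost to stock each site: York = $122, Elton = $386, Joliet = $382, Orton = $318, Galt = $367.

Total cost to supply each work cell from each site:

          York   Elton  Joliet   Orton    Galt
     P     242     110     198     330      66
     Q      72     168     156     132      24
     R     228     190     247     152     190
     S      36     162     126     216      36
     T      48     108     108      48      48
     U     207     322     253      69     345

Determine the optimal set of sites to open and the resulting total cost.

For any fixed open set, each work cell goes to its cheapest open site; total = fixed + service.
{York}: P→York 242, Q→York 72, R→York 228, S→York 36, T→York 48, U→York 207. Service 833; fixed 122; total 955.
{York, Orton}: P→York 242, Q→York 72, R→Orton 152, S→York 36, T→York 48, U→Orton 69. Service 619; fixed 440; total 1059.
{York, Galt}: P→Galt 66, Q→Galt 24, R→Galt 190, S→York 36, T→York 48, U→York 207. Service 571; fixed 489; total 1060.
{York, Elton, Joliet, Orton, Galt}: P→Galt 66, Q→Galt 24, R→Orton 152, S→York 36, T→York 48, U→Orton 69. Service 395; fixed 1575; total 1970.
No other subset beats 955.

Open York only; minimum total cost 955.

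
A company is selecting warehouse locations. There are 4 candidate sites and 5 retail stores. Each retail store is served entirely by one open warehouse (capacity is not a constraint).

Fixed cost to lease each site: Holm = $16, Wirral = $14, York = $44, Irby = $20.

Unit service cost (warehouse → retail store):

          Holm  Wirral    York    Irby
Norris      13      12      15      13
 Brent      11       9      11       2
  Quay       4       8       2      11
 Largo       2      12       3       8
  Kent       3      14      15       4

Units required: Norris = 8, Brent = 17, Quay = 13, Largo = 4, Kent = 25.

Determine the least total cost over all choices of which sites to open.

Minimum total cost: 309

For any fixed open set, each retail store goes to its cheapest open site; total = fixed + service.
{Holm, Irby}: Norris→Holm 13·8=104, Brent→Irby 2·17=34, Quay→Holm 4·13=52, Largo→Holm 2·4=8, Kent→Holm 3·25=75. Service 273; fixed 36; total 309.
{Holm, Wirral, Irby}: service 265 + fixed 50 = 315
{Holm, York, Irby}: Norris→Holm 13·8=104, Brent→Irby 2·17=34, Quay→York 2·13=26, Largo→Holm 2·4=8, Kent→Holm 3·25=75. Service 247; fixed 80; total 327.
{Holm, Wirral, York, Irby}: service 239 + fixed 94 = 333
No other subset beats 309.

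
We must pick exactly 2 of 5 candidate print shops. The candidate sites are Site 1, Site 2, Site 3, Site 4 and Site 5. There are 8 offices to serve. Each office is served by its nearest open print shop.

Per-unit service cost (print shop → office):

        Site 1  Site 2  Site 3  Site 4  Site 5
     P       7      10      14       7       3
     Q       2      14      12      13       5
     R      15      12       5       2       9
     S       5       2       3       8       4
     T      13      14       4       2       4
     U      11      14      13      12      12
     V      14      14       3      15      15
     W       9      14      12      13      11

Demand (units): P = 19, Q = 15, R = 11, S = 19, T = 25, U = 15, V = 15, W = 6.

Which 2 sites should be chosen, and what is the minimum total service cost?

With exactly 2 open, each office uses its cheapest among the chosen.
{Site 3, Site 5}: P→Site 5 3·19=57, Q→Site 5 5·15=75, R→Site 3 5·11=55, S→Site 3 3·19=57, T→Site 3 4·25=100, U→Site 5 12·15=180, V→Site 3 3·15=45, W→Site 5 11·6=66. Service cost 635.
{Site 1, Site 3}: service cost 639
{Site 3, Site 4}: service cost 739
Among all 10 size-2 choices, {Site 3, Site 5} is lowest.

Choose Site 3 and Site 5; total service cost 635.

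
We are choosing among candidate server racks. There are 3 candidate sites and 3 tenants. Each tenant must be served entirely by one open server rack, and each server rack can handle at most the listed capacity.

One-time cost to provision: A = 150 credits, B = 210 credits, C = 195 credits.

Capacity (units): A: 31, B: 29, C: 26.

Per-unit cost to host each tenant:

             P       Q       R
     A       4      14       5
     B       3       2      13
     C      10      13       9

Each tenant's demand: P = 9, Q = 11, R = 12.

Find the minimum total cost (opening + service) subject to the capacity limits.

Open {A, B}: P→B 3·9=27, Q→B 2·11=22, R→A 5·12=60.
Loads: A carries 12/31, B carries 20/29. Service 109; fixed 360; total 469.
Next best feasible plan costs 478.

Minimum total cost: 469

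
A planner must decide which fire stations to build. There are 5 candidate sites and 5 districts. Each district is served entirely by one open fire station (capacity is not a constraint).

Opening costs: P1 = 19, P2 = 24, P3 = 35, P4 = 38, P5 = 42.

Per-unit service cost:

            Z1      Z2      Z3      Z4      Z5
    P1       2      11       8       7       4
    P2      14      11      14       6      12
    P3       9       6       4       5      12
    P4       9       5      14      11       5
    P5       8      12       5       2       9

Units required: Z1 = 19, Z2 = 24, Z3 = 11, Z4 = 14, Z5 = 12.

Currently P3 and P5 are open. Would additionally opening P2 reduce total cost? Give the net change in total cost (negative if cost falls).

No — net change +24 (cost rises by 24).

Current service cost with {P3, P5}: 476.
Adding P2: each district re-picks its cheapest; new service cost 476, saving 0.
Extra fixed cost: 24. Net change = 24 − 0 = 24.
(Totals: 553 → 577.)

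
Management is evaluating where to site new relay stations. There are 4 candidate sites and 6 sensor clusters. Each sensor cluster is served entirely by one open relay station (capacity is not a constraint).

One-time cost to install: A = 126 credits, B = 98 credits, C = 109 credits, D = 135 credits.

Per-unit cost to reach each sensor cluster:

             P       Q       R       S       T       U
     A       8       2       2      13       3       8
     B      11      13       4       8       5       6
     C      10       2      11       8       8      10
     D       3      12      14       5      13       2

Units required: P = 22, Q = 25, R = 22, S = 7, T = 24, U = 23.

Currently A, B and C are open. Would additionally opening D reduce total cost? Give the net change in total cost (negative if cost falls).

Current service cost with {A, B, C}: 536.
Adding D: each sensor cluster re-picks its cheapest; new service cost 313, saving 223.
Extra fixed cost: 135. Net change = 135 − 223 = -88.
(Totals: 869 → 781.)

Yes — net change −88 (cost falls by 88).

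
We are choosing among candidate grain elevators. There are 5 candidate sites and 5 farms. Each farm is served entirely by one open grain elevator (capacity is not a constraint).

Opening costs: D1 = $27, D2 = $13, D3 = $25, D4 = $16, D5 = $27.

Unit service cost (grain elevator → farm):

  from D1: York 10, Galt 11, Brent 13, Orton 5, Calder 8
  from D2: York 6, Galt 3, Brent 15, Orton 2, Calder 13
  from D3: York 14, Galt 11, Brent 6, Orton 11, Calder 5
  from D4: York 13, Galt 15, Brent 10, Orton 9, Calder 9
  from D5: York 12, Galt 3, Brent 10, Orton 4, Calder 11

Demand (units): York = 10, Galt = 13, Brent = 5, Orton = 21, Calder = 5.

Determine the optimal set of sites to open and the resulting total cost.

Open D2 and D3; minimum total cost 234.

For any fixed open set, each farm goes to its cheapest open site; total = fixed + service.
{D2, D3}: York→D2 6·10=60, Galt→D2 3·13=39, Brent→D3 6·5=30, Orton→D2 2·21=42, Calder→D3 5·5=25. Service 196; fixed 38; total 234.
{D2, D3, D4}: service 196 + fixed 54 = 250
{D1, D2, D3}: York→D2 6·10=60, Galt→D2 3·13=39, Brent→D3 6·5=30, Orton→D2 2·21=42, Calder→D3 5·5=25. Service 196; fixed 65; total 261.
{D1, D2, D3, D4, D5}: service 196 + fixed 108 = 304
No other subset beats 234.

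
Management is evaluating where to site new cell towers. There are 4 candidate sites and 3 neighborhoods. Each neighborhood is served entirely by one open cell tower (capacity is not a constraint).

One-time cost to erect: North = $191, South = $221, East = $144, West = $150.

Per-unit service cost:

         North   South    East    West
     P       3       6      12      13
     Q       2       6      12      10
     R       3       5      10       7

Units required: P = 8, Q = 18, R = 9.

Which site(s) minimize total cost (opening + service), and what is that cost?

For any fixed open set, each neighborhood goes to its cheapest open site; total = fixed + service.
{North}: P→North 3·8=24, Q→North 2·18=36, R→North 3·9=27. Service 87; fixed 191; total 278.
{North, East}: P→North 3·8=24, Q→North 2·18=36, R→North 3·9=27. Service 87; fixed 335; total 422.
{South}: P→South 6·8=48, Q→South 6·18=108, R→South 5·9=45. Service 201; fixed 221; total 422.
{North, South, East, West}: service 87 + fixed 706 = 793
No other subset beats 278.

Open North only; minimum total cost 278.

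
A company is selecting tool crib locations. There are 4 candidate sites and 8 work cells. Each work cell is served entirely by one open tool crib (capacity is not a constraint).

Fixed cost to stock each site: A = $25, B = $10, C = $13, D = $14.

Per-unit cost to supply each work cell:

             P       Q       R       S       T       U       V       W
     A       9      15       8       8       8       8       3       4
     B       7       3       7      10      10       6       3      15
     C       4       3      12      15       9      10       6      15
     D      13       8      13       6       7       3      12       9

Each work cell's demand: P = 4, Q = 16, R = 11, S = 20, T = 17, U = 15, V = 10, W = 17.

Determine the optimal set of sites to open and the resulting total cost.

Open A, B and D; minimum total cost 584.

For any fixed open set, each work cell goes to its cheapest open site; total = fixed + service.
{A, B, D}: P→B 7·4=28, Q→B 3·16=48, R→B 7·11=77, S→D 6·20=120, T→D 7·17=119, U→D 3·15=45, V→A 3·10=30, W→A 4·17=68. Service 535; fixed 49; total 584.
{A, B, C, D}: P→C 4·4=16, Q→B 3·16=48, R→B 7·11=77, S→D 6·20=120, T→D 7·17=119, U→D 3·15=45, V→A 3·10=30, W→A 4·17=68. Service 523; fixed 62; total 585.
{A, C, D}: service 534 + fixed 52 = 586
{B}: service 898 + fixed 10 = 908
(All 15 nonempty subsets were checked; A, B and D is lowest.)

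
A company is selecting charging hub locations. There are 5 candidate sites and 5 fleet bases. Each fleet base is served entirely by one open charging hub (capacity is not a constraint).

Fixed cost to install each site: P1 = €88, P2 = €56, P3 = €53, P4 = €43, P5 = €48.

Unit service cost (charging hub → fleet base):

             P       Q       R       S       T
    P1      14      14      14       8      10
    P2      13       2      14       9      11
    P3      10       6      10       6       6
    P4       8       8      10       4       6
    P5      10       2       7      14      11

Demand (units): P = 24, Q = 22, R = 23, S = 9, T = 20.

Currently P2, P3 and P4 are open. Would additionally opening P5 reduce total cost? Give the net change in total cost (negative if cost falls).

Current service cost with {P2, P3, P4}: 622.
Adding P5: each fleet base re-picks its cheapest; new service cost 553, saving 69.
Extra fixed cost: 48. Net change = 48 − 69 = -21.
(Totals: 774 → 753.)

Yes — net change −21 (cost falls by 21).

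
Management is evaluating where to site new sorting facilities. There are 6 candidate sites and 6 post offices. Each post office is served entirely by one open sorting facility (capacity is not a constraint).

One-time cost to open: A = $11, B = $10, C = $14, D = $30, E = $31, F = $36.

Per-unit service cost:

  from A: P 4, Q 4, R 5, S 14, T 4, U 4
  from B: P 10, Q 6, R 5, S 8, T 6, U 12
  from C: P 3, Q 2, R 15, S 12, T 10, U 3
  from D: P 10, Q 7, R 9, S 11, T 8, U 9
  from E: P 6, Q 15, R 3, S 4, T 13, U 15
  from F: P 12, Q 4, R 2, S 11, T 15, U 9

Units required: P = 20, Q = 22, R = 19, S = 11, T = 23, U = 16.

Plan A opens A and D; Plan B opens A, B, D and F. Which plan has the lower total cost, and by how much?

Plan B is cheaper by 44.

Plan A: {A, D}: P→A 4·20=80, Q→A 4·22=88, R→A 5·19=95, S→D 11·11=121, T→A 4·23=92, U→A 4·16=64. Service 540; fixed 41; total 581.
Plan B: {A, B, D, F}: P→A 4·20=80, Q→A 4·22=88, R→F 2·19=38, S→B 8·11=88, T→A 4·23=92, U→A 4·16=64. Service 450; fixed 87; total 537.
Difference: |581 − 537| = 44.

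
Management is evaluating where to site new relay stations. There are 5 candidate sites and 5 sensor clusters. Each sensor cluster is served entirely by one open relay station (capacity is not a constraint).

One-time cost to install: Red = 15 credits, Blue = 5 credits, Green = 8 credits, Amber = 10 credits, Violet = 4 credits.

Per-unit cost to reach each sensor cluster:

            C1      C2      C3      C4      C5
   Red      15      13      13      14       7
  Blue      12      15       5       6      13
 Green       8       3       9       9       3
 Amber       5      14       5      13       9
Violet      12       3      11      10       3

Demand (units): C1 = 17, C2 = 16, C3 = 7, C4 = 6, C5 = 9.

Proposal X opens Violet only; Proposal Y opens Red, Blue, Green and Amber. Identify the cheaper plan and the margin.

Proposal Y is cheaper by 151.

Proposal X: {Violet}: C1→Violet 12·17=204, C2→Violet 3·16=48, C3→Violet 11·7=77, C4→Violet 10·6=60, C5→Violet 3·9=27. Service 416; fixed 4; total 420.
Proposal Y: {Red, Blue, Green, Amber}: C1→Amber 5·17=85, C2→Green 3·16=48, C3→Blue 5·7=35, C4→Blue 6·6=36, C5→Green 3·9=27. Service 231; fixed 38; total 269.
Difference: |420 − 269| = 151.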